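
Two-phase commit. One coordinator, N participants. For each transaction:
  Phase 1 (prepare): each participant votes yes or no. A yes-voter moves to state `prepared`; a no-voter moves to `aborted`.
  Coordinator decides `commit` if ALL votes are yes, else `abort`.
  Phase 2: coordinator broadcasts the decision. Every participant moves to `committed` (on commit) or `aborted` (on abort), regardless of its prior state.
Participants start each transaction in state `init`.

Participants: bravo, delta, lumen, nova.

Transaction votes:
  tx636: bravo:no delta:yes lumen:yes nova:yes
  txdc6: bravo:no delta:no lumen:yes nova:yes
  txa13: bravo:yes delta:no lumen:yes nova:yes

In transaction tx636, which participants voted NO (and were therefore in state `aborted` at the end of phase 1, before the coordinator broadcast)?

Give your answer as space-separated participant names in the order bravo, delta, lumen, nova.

Txn tx636 phase 1: bravo no -> aborted; delta yes -> prepared; lumen yes -> prepared; nova yes -> prepared

Answer: bravo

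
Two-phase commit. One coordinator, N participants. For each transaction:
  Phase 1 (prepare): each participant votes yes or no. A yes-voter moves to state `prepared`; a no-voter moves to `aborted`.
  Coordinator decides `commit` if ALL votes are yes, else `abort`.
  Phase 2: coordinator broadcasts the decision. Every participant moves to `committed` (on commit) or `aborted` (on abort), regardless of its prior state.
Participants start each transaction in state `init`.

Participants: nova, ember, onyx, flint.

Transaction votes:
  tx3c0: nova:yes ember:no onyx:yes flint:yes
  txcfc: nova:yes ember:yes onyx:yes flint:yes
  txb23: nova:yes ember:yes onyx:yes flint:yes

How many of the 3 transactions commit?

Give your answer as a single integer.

tx3c0: no from ember -> abort (commits=0)
txcfc: all yes -> commit (commits=1)
txb23: all yes -> commit (commits=2)

Answer: 2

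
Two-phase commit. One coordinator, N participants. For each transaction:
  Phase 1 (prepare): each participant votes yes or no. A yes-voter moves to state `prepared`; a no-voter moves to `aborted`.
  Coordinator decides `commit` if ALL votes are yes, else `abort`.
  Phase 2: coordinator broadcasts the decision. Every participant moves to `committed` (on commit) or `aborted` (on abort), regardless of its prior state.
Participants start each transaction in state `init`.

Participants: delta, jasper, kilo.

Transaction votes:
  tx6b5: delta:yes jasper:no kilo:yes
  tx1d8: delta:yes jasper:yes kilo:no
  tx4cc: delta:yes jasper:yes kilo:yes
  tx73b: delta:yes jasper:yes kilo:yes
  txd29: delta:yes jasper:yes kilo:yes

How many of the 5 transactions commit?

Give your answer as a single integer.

tx6b5: no from jasper -> abort (commits=0)
tx1d8: no from kilo -> abort (commits=0)
tx4cc: all yes -> commit (commits=1)
tx73b: all yes -> commit (commits=2)
txd29: all yes -> commit (commits=3)

Answer: 3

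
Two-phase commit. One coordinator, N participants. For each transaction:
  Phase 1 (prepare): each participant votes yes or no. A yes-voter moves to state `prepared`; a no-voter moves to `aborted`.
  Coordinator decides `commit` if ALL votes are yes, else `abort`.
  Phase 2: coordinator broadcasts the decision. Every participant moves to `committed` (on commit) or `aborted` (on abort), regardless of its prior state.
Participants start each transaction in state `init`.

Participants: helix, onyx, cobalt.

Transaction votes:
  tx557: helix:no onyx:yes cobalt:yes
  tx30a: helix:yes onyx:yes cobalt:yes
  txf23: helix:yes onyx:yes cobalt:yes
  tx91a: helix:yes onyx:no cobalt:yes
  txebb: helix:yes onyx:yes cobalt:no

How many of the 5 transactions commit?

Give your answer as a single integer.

Answer: 2

Derivation:
tx557: no from helix -> abort (commits=0)
tx30a: all yes -> commit (commits=1)
txf23: all yes -> commit (commits=2)
tx91a: no from onyx -> abort (commits=2)
txebb: no from cobalt -> abort (commits=2)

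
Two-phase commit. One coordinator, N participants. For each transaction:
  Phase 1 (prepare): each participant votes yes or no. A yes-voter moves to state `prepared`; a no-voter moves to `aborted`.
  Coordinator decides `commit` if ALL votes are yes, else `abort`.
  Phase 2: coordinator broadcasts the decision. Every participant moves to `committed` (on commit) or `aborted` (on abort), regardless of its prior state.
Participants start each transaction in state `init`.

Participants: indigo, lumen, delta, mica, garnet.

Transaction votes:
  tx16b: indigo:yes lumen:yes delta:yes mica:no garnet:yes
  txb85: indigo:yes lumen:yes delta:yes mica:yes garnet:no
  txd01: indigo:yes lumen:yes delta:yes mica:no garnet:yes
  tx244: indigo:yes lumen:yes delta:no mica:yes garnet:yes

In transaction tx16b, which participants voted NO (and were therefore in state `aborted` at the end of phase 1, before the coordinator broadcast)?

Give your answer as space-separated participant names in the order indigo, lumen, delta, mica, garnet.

Answer: mica

Derivation:
Txn tx16b phase 1: indigo yes -> prepared; lumen yes -> prepared; delta yes -> prepared; mica no -> aborted; garnet yes -> prepared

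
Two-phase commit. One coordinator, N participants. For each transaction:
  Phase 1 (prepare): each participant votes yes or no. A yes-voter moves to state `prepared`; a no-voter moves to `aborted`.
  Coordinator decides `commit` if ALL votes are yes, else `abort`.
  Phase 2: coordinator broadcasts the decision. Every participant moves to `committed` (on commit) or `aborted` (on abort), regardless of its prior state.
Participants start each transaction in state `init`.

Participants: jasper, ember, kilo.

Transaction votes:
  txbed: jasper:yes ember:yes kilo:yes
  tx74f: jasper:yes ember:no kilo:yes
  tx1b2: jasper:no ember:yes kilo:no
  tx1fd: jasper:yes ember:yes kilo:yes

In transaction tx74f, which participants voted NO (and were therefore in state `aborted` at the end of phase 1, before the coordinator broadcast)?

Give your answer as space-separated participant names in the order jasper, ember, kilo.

Answer: ember

Derivation:
Txn tx74f phase 1: jasper yes -> prepared; ember no -> aborted; kilo yes -> prepared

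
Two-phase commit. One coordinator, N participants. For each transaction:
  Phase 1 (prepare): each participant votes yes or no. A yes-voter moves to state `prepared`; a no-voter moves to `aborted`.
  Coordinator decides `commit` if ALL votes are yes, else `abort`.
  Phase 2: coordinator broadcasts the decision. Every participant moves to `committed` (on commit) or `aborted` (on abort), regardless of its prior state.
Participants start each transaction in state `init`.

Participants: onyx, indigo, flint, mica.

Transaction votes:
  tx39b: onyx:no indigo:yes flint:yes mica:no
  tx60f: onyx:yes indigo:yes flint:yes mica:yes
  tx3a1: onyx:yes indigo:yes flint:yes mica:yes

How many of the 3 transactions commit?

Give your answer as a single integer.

Answer: 2

Derivation:
tx39b: no from onyx, mica -> abort (commits=0)
tx60f: all yes -> commit (commits=1)
tx3a1: all yes -> commit (commits=2)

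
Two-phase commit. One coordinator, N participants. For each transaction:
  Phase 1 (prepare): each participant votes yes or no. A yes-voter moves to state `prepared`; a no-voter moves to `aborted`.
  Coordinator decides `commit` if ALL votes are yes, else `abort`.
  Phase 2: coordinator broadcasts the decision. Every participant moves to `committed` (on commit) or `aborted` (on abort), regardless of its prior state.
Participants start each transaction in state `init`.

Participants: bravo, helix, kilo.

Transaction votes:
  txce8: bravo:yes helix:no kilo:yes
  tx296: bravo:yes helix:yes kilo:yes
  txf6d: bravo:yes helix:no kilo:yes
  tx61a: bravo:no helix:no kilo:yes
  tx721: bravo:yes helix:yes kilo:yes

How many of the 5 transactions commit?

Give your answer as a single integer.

txce8: no from helix -> abort (commits=0)
tx296: all yes -> commit (commits=1)
txf6d: no from helix -> abort (commits=1)
tx61a: no from bravo, helix -> abort (commits=1)
tx721: all yes -> commit (commits=2)

Answer: 2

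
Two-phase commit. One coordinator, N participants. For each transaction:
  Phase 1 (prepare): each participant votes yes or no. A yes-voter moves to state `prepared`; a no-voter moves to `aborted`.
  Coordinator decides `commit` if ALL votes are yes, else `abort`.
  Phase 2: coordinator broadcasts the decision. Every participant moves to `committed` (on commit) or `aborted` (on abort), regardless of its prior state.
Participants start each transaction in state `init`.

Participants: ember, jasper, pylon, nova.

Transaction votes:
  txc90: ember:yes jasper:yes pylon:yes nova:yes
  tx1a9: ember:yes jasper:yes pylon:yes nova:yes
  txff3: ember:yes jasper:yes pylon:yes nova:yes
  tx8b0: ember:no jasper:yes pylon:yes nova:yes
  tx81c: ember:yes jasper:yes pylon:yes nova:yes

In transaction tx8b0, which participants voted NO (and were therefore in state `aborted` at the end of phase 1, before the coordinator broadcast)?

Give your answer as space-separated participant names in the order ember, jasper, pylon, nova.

Answer: ember

Derivation:
Txn tx8b0 phase 1: ember no -> aborted; jasper yes -> prepared; pylon yes -> prepared; nova yes -> prepared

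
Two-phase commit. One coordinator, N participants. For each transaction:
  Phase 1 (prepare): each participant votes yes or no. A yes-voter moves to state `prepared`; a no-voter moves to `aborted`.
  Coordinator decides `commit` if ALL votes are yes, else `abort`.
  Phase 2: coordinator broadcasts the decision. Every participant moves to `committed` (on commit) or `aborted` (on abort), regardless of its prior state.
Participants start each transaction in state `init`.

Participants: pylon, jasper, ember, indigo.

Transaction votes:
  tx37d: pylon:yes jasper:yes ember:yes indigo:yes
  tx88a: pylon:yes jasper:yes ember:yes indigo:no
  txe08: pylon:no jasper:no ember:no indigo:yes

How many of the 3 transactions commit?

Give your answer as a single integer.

tx37d: all yes -> commit (commits=1)
tx88a: no from indigo -> abort (commits=1)
txe08: no from pylon, jasper, ember -> abort (commits=1)

Answer: 1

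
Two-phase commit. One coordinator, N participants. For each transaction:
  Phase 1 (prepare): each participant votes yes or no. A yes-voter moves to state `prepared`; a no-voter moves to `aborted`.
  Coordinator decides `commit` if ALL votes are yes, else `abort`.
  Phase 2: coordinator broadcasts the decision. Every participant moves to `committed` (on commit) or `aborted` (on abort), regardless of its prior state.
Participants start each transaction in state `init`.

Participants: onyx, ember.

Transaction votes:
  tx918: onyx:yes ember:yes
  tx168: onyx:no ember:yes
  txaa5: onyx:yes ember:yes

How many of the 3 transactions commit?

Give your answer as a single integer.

Answer: 2

Derivation:
tx918: all yes -> commit (commits=1)
tx168: no from onyx -> abort (commits=1)
txaa5: all yes -> commit (commits=2)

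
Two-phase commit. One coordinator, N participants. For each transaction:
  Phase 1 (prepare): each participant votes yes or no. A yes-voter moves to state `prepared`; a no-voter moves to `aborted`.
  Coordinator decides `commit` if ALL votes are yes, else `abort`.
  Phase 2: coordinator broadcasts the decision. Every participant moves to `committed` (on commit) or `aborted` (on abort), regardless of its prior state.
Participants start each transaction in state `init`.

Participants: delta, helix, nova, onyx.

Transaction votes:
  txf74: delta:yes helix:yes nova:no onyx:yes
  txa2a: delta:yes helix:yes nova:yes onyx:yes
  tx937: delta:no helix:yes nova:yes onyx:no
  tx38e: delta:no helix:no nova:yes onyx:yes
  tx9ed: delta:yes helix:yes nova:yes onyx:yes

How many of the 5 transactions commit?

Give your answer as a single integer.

Answer: 2

Derivation:
txf74: no from nova -> abort (commits=0)
txa2a: all yes -> commit (commits=1)
tx937: no from delta, onyx -> abort (commits=1)
tx38e: no from delta, helix -> abort (commits=1)
tx9ed: all yes -> commit (commits=2)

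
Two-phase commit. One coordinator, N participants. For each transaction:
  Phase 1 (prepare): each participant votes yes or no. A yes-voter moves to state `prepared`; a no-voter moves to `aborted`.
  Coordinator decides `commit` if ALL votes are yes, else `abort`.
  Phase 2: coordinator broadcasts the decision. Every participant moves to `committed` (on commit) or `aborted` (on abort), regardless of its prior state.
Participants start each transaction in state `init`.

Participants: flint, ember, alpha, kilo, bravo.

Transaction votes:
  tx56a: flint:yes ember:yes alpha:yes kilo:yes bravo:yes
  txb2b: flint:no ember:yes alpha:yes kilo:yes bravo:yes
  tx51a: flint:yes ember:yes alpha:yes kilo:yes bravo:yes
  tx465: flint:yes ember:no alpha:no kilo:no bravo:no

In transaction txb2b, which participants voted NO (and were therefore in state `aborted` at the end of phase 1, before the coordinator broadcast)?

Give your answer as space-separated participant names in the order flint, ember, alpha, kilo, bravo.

Txn txb2b phase 1: flint no -> aborted; ember yes -> prepared; alpha yes -> prepared; kilo yes -> prepared; bravo yes -> prepared

Answer: flint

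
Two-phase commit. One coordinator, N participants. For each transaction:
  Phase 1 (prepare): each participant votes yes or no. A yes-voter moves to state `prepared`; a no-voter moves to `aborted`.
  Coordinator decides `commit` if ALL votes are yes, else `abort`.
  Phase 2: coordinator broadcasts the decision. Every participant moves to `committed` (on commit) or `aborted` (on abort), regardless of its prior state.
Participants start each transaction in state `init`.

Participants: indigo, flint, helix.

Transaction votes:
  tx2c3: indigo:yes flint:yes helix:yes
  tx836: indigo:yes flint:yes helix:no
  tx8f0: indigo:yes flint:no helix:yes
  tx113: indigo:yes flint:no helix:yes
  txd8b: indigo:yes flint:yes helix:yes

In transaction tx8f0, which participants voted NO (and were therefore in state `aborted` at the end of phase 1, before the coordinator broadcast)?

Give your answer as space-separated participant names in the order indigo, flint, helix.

Answer: flint

Derivation:
Txn tx8f0 phase 1: indigo yes -> prepared; flint no -> aborted; helix yes -> prepared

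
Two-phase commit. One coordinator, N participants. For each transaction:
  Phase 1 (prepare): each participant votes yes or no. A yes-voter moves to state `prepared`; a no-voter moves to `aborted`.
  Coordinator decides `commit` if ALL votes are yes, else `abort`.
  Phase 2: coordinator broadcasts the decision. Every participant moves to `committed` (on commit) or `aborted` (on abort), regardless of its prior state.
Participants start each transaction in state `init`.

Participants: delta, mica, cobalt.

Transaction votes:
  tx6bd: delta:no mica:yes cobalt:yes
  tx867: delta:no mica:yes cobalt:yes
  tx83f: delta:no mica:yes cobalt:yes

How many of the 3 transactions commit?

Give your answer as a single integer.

tx6bd: no from delta -> abort (commits=0)
tx867: no from delta -> abort (commits=0)
tx83f: no from delta -> abort (commits=0)

Answer: 0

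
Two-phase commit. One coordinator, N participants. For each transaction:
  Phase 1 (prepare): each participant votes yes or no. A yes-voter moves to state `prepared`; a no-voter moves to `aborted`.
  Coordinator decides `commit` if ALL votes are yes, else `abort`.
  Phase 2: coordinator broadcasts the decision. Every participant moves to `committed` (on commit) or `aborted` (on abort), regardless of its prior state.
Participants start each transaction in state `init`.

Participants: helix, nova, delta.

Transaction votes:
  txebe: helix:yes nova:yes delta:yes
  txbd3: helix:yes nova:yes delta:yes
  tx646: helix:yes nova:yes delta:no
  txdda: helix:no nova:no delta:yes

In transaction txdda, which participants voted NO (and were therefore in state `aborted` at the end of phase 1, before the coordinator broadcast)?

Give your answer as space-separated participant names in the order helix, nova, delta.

Txn txdda phase 1: helix no -> aborted; nova no -> aborted; delta yes -> prepared

Answer: helix nova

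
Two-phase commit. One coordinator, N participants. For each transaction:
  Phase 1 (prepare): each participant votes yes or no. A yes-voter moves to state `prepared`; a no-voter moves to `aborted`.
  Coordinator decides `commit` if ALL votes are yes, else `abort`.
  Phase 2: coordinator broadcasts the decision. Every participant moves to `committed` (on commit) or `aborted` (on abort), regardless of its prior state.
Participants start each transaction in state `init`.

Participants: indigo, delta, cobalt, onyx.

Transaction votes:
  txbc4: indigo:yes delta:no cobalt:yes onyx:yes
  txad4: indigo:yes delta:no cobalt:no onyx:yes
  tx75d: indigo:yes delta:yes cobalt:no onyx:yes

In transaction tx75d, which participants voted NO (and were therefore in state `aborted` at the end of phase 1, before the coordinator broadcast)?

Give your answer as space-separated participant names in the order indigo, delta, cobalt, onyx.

Answer: cobalt

Derivation:
Txn tx75d phase 1: indigo yes -> prepared; delta yes -> prepared; cobalt no -> aborted; onyx yes -> prepared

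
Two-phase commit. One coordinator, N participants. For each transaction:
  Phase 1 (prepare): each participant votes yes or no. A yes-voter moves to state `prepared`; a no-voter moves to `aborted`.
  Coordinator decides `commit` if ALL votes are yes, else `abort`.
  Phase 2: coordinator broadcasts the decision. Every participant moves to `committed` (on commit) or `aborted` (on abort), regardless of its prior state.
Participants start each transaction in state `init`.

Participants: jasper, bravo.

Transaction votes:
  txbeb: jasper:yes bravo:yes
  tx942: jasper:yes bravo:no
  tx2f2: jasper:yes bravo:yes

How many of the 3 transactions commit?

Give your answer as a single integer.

txbeb: all yes -> commit (commits=1)
tx942: no from bravo -> abort (commits=1)
tx2f2: all yes -> commit (commits=2)

Answer: 2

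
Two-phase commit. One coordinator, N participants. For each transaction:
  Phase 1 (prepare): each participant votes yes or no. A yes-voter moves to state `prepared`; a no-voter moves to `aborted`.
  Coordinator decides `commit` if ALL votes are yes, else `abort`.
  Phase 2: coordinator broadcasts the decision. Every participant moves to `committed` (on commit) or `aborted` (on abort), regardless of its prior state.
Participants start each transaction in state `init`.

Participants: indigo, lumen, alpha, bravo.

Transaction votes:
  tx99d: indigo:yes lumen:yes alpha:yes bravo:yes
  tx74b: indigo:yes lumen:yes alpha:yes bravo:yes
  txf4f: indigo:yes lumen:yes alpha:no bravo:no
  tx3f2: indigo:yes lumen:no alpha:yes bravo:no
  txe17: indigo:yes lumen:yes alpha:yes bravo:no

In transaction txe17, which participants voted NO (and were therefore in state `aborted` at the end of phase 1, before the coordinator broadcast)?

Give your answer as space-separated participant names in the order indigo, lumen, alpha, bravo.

Txn txe17 phase 1: indigo yes -> prepared; lumen yes -> prepared; alpha yes -> prepared; bravo no -> aborted

Answer: bravo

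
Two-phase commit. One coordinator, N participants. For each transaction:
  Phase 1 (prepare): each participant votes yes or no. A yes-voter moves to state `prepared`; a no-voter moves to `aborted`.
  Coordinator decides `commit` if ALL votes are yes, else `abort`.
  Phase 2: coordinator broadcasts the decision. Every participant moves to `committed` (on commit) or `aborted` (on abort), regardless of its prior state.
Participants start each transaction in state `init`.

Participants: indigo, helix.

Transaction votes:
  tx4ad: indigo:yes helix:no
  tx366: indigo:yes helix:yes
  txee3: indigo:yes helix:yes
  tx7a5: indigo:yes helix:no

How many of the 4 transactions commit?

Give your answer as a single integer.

tx4ad: no from helix -> abort (commits=0)
tx366: all yes -> commit (commits=1)
txee3: all yes -> commit (commits=2)
tx7a5: no from helix -> abort (commits=2)

Answer: 2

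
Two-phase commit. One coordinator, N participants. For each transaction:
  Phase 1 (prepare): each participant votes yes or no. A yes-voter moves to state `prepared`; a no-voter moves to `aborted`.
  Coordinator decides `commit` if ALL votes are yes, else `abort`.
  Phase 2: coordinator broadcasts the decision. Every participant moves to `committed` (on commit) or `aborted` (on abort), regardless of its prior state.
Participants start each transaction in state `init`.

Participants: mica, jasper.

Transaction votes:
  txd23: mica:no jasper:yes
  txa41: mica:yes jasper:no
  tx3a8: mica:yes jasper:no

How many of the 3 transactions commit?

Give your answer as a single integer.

txd23: no from mica -> abort (commits=0)
txa41: no from jasper -> abort (commits=0)
tx3a8: no from jasper -> abort (commits=0)

Answer: 0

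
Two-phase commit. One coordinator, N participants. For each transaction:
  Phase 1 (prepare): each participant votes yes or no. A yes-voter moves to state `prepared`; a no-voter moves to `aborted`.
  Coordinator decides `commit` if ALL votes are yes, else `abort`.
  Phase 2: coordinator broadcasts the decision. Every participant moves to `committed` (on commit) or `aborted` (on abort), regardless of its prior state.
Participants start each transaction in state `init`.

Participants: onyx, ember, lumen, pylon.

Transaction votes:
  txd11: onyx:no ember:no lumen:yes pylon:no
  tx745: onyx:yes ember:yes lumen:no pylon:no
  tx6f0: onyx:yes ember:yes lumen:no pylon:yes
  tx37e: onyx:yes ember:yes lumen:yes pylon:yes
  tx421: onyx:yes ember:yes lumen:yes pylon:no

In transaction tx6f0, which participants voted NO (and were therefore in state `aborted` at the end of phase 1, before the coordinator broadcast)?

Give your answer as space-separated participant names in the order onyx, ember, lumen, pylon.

Txn tx6f0 phase 1: onyx yes -> prepared; ember yes -> prepared; lumen no -> aborted; pylon yes -> prepared

Answer: lumen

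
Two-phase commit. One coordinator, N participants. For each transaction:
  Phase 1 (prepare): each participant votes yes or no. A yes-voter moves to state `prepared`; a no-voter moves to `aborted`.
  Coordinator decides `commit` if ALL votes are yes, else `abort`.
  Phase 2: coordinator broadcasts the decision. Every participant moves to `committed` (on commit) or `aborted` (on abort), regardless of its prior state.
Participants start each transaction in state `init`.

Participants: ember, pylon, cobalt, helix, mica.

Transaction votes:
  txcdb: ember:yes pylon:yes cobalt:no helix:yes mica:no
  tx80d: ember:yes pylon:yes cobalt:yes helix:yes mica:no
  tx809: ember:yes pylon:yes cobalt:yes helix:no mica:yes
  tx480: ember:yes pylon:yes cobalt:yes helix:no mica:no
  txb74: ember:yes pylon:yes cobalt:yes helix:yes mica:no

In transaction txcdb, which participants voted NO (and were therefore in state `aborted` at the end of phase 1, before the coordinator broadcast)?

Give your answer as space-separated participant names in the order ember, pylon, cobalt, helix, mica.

Answer: cobalt mica

Derivation:
Txn txcdb phase 1: ember yes -> prepared; pylon yes -> prepared; cobalt no -> aborted; helix yes -> prepared; mica no -> aborted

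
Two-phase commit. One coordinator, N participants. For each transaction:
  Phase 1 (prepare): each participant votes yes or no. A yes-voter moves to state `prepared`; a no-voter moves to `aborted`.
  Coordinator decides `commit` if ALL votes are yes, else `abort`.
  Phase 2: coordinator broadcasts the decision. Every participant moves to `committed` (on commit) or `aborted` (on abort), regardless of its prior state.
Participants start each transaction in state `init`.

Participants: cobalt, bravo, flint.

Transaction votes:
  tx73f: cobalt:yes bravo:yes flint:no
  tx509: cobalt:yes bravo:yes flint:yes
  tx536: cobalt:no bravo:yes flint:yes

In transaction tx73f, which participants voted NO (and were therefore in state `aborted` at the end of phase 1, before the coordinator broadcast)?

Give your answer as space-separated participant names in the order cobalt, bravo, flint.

Answer: flint

Derivation:
Txn tx73f phase 1: cobalt yes -> prepared; bravo yes -> prepared; flint no -> aborted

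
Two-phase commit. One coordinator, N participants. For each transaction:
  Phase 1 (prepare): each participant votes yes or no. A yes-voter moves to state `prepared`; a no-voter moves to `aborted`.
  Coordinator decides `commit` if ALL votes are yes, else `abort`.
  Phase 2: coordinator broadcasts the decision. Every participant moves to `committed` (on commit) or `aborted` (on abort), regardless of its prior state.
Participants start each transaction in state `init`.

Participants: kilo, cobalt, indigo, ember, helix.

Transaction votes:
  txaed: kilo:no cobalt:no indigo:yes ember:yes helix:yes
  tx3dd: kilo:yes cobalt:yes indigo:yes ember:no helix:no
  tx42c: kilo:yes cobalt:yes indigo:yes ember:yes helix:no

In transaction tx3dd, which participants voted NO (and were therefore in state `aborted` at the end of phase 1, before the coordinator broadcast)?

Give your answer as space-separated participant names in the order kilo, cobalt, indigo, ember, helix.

Txn tx3dd phase 1: kilo yes -> prepared; cobalt yes -> prepared; indigo yes -> prepared; ember no -> aborted; helix no -> aborted

Answer: ember helix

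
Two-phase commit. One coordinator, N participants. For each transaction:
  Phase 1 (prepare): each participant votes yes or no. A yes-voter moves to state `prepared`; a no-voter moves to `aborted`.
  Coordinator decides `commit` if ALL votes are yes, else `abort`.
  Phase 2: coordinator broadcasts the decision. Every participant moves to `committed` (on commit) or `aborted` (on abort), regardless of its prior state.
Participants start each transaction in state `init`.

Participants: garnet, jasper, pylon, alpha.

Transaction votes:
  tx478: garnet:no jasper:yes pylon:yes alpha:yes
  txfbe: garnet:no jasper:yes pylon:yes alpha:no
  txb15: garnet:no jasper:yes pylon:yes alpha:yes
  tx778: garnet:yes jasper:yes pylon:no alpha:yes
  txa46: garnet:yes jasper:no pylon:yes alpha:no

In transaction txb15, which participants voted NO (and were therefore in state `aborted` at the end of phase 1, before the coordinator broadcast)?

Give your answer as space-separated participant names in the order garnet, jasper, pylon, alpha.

Txn txb15 phase 1: garnet no -> aborted; jasper yes -> prepared; pylon yes -> prepared; alpha yes -> prepared

Answer: garnet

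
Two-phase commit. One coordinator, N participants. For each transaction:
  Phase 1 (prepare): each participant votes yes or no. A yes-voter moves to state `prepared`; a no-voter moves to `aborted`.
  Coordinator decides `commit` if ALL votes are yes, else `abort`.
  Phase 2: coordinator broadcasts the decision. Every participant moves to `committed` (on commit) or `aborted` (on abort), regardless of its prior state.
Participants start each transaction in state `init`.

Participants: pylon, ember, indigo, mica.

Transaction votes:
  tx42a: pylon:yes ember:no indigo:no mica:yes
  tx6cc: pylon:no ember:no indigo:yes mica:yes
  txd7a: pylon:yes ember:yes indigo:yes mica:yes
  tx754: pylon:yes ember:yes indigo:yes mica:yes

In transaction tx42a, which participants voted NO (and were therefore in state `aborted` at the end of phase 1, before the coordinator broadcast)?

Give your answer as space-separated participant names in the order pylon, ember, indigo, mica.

Answer: ember indigo

Derivation:
Txn tx42a phase 1: pylon yes -> prepared; ember no -> aborted; indigo no -> aborted; mica yes -> prepared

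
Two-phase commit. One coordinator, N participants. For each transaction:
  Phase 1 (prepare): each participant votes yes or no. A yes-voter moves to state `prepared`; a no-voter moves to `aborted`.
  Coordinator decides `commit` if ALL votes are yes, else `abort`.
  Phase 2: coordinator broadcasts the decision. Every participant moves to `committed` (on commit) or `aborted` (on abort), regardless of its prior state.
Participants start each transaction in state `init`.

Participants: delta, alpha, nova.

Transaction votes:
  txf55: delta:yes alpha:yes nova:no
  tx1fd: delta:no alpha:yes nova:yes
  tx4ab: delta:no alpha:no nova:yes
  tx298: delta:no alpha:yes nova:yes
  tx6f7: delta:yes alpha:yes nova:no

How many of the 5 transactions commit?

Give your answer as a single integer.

txf55: no from nova -> abort (commits=0)
tx1fd: no from delta -> abort (commits=0)
tx4ab: no from delta, alpha -> abort (commits=0)
tx298: no from delta -> abort (commits=0)
tx6f7: no from nova -> abort (commits=0)

Answer: 0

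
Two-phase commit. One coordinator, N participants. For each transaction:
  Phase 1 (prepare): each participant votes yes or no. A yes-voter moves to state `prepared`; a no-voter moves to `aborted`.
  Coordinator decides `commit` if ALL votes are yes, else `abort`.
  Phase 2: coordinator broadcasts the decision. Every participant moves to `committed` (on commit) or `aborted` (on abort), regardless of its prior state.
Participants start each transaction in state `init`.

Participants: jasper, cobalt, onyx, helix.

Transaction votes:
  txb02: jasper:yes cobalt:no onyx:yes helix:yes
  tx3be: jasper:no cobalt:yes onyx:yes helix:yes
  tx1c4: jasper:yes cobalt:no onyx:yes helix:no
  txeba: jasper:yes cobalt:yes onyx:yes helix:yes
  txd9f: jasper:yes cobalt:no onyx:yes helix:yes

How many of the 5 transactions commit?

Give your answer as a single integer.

Answer: 1

Derivation:
txb02: no from cobalt -> abort (commits=0)
tx3be: no from jasper -> abort (commits=0)
tx1c4: no from cobalt, helix -> abort (commits=0)
txeba: all yes -> commit (commits=1)
txd9f: no from cobalt -> abort (commits=1)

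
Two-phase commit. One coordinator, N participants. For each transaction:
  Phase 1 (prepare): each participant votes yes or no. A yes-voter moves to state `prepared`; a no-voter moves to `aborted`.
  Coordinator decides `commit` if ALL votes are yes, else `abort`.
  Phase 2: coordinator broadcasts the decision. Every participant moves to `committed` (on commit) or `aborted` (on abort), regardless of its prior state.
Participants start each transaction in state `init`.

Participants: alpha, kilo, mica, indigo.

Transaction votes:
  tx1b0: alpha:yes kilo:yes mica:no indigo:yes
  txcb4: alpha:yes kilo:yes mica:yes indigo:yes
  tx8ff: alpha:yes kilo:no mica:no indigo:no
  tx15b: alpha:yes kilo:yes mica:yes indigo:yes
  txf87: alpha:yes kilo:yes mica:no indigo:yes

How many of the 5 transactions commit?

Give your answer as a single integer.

Answer: 2

Derivation:
tx1b0: no from mica -> abort (commits=0)
txcb4: all yes -> commit (commits=1)
tx8ff: no from kilo, mica, indigo -> abort (commits=1)
tx15b: all yes -> commit (commits=2)
txf87: no from mica -> abort (commits=2)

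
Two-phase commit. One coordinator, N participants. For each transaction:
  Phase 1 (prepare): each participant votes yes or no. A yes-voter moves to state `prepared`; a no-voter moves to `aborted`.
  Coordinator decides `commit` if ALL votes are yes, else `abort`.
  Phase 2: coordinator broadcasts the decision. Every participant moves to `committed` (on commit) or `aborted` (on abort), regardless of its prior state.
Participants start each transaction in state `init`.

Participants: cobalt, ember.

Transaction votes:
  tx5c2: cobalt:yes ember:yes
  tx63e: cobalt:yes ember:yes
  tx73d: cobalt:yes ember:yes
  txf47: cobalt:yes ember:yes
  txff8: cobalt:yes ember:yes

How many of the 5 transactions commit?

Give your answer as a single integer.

tx5c2: all yes -> commit (commits=1)
tx63e: all yes -> commit (commits=2)
tx73d: all yes -> commit (commits=3)
txf47: all yes -> commit (commits=4)
txff8: all yes -> commit (commits=5)

Answer: 5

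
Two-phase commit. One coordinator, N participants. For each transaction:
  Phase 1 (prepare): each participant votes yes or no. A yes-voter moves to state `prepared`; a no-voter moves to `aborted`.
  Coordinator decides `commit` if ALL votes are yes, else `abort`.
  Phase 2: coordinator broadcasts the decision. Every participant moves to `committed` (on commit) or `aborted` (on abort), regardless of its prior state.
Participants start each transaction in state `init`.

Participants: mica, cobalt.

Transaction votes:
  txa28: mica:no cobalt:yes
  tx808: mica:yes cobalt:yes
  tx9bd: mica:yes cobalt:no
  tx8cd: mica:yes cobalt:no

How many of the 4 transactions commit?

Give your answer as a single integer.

txa28: no from mica -> abort (commits=0)
tx808: all yes -> commit (commits=1)
tx9bd: no from cobalt -> abort (commits=1)
tx8cd: no from cobalt -> abort (commits=1)

Answer: 1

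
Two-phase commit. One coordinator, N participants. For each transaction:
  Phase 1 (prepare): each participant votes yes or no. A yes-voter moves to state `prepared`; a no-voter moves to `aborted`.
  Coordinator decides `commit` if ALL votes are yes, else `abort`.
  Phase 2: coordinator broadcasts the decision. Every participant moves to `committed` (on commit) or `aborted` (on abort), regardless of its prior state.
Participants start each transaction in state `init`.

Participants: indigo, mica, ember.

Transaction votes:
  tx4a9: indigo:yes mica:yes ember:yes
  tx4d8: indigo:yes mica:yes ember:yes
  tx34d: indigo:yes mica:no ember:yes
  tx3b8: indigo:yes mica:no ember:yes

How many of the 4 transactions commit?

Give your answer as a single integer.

Answer: 2

Derivation:
tx4a9: all yes -> commit (commits=1)
tx4d8: all yes -> commit (commits=2)
tx34d: no from mica -> abort (commits=2)
tx3b8: no from mica -> abort (commits=2)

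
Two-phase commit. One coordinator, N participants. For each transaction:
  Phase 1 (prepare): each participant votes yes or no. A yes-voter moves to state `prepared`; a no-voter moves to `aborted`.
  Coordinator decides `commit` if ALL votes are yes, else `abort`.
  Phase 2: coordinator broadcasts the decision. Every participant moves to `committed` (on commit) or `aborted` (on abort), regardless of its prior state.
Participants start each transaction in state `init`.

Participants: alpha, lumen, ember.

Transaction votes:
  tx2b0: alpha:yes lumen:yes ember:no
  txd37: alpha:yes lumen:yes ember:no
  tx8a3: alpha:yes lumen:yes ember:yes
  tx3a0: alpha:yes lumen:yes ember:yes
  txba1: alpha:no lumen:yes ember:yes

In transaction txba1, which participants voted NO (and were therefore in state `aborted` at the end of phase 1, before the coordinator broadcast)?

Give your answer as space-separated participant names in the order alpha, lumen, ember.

Answer: alpha

Derivation:
Txn txba1 phase 1: alpha no -> aborted; lumen yes -> prepared; ember yes -> prepared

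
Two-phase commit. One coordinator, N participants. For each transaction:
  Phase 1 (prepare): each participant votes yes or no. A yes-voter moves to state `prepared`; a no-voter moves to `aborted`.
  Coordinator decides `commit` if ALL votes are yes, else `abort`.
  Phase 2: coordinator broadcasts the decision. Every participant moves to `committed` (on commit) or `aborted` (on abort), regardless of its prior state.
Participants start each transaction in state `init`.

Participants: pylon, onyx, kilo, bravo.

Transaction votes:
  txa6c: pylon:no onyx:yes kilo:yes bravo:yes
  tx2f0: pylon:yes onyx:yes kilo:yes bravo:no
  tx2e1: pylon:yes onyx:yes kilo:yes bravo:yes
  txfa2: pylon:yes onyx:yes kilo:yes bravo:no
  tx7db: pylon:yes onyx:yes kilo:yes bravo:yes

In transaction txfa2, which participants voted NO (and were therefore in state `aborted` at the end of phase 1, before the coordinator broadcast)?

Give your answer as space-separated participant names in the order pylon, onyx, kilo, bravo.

Txn txfa2 phase 1: pylon yes -> prepared; onyx yes -> prepared; kilo yes -> prepared; bravo no -> aborted

Answer: bravo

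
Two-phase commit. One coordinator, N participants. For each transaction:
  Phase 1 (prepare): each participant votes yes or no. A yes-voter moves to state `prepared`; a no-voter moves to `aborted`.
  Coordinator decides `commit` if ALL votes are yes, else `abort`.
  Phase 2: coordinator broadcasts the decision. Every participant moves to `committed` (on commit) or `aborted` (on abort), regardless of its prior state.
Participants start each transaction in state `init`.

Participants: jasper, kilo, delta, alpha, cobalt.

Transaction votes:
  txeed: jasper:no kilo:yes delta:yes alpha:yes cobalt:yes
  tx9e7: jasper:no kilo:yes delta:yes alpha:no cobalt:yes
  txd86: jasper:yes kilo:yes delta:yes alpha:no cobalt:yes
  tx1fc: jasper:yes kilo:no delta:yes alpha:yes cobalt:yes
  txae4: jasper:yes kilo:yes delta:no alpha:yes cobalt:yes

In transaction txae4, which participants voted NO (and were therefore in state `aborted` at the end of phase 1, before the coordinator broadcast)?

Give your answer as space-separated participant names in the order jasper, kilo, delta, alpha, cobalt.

Answer: delta

Derivation:
Txn txae4 phase 1: jasper yes -> prepared; kilo yes -> prepared; delta no -> aborted; alpha yes -> prepared; cobalt yes -> prepared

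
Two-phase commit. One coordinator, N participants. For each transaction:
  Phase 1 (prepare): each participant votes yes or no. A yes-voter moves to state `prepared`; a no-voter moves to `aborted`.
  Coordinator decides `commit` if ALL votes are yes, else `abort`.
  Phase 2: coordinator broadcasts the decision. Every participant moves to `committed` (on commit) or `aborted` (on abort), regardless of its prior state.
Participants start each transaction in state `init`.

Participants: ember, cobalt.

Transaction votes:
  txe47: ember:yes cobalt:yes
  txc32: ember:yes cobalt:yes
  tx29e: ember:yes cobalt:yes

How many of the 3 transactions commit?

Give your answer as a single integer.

txe47: all yes -> commit (commits=1)
txc32: all yes -> commit (commits=2)
tx29e: all yes -> commit (commits=3)

Answer: 3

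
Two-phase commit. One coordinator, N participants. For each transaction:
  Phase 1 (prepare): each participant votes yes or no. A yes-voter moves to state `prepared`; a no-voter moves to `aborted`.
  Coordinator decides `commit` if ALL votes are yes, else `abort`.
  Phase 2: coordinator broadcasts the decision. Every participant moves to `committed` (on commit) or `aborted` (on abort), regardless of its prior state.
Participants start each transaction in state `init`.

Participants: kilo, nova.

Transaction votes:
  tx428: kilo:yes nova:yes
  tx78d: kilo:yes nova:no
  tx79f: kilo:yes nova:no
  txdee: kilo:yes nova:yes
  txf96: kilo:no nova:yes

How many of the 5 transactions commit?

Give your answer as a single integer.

Answer: 2

Derivation:
tx428: all yes -> commit (commits=1)
tx78d: no from nova -> abort (commits=1)
tx79f: no from nova -> abort (commits=1)
txdee: all yes -> commit (commits=2)
txf96: no from kilo -> abort (commits=2)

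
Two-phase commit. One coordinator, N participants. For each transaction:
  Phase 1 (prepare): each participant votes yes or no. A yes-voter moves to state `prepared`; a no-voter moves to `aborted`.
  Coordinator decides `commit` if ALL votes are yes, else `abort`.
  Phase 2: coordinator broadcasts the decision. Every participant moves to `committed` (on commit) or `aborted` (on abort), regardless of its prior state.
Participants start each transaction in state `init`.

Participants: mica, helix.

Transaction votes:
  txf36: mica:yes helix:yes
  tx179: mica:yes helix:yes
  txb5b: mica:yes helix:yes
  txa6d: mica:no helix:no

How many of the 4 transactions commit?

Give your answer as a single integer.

Answer: 3

Derivation:
txf36: all yes -> commit (commits=1)
tx179: all yes -> commit (commits=2)
txb5b: all yes -> commit (commits=3)
txa6d: no from mica, helix -> abort (commits=3)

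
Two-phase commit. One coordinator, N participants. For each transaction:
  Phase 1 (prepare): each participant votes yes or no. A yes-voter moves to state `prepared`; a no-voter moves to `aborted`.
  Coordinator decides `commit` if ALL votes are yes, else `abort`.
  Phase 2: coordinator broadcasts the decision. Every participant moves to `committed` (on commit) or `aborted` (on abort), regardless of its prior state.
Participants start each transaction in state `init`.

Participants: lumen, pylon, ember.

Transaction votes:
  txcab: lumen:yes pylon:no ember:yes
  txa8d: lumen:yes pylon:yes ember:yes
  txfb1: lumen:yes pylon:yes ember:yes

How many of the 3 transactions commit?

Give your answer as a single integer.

txcab: no from pylon -> abort (commits=0)
txa8d: all yes -> commit (commits=1)
txfb1: all yes -> commit (commits=2)

Answer: 2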